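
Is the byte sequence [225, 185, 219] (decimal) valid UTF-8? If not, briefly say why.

invalid (non-continuation byte where continuation expected)

Leading byte 0xE1 = 11100001 → 3-byte form.
Byte 3 is 0xDB = 11011011, which is not 10xxxxxx — expected a continuation byte.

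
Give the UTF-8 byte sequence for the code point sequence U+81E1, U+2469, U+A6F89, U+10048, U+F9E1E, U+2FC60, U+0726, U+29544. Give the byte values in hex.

U+81E1: 3-byte form → E8 87 A1.
U+2469: 3-byte form → E2 91 A9.
U+A6F89: 4-byte form → F2 A6 BE 89.
U+10048: 4-byte form → F0 90 81 88.
U+F9E1E: 4-byte form → F3 B9 B8 9E.
U+2FC60: 4-byte form → F0 AF B1 A0.
U+0726: 2-byte form → DC A6.
U+29544: 4-byte form → F0 A9 95 84.
Concatenated (28 bytes): E8 87 A1 E2 91 A9 F2 A6 BE 89 F0 90 81 88 F3 B9 B8 9E F0 AF B1 A0 DC A6 F0 A9 95 84.

E8 87 A1 E2 91 A9 F2 A6 BE 89 F0 90 81 88 F3 B9 B8 9E F0 AF B1 A0 DC A6 F0 A9 95 84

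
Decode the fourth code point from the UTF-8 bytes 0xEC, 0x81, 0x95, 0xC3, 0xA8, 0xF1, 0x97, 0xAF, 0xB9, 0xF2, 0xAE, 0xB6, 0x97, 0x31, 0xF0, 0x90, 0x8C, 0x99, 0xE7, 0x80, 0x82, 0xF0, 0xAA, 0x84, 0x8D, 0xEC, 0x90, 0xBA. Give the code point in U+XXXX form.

Offset 0: leading byte 0xEC = 11101100 → 3-byte char #1 = EC 81 95.
Offset 3: leading byte 0xC3 = 11000011 → 2-byte char #2 = C3 A8.
Offset 5: leading byte 0xF1 = 11110001 → 4-byte char #3 = F1 97 AF B9.
Offset 9: leading byte 0xF2 = 11110010 → 4-byte char #4 = F2 AE B6 97.
Leading byte 0xF2 = 11110010 matches 11110xxx → 4-byte sequence.
Byte 1: 0xF2 = 11110010, payload 010 (3 bits).
Byte 2: 0xAE = 10101110 (10xxxxxx ✓), payload 101110.
Byte 3: 0xB6 = 10110110 (10xxxxxx ✓), payload 110110.
Byte 4: 0x97 = 10010111 (10xxxxxx ✓), payload 010111.
Concatenate: 010101110110110010111 = 0xAED97 (21 bits → U+AED97).

U+AED97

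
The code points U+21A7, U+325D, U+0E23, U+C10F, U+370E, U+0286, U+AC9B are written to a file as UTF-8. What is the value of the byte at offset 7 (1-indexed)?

1-indexed offset 7 is 0-indexed offset 6.
U+21A7 → 3-byte form E2 86 A7 at offsets 0–2.
U+325D → 3-byte form E3 89 9D at offsets 3–5.
U+0E23 → 3-byte form E0 B8 A3 at offsets 6–8.
Offset 6 falls in char 3's range; it's byte 1 of E0 B8 A3 = 0xE0.

0xE0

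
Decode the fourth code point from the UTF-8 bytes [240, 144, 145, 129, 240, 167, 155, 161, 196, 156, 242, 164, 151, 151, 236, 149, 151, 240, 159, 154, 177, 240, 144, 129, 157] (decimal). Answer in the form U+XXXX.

U+A45D7

Offset 0: leading byte 0xF0 = 11110000 → 4-byte char #1 = F0 90 91 81.
Offset 4: leading byte 0xF0 = 11110000 → 4-byte char #2 = F0 A7 9B A1.
Offset 8: leading byte 0xC4 = 11000100 → 2-byte char #3 = C4 9C.
Offset 10: leading byte 0xF2 = 11110010 → 4-byte char #4 = F2 A4 97 97.
Leading byte 0xF2 = 11110010 matches 11110xxx → 4-byte sequence.
Byte 1: 0xF2 = 11110010, payload 010 (3 bits).
Byte 2: 0xA4 = 10100100 (10xxxxxx ✓), payload 100100.
Byte 3: 0x97 = 10010111 (10xxxxxx ✓), payload 010111.
Byte 4: 0x97 = 10010111 (10xxxxxx ✓), payload 010111.
Concatenate: 010100100010111010111 = 0xA45D7 (21 bits → U+A45D7).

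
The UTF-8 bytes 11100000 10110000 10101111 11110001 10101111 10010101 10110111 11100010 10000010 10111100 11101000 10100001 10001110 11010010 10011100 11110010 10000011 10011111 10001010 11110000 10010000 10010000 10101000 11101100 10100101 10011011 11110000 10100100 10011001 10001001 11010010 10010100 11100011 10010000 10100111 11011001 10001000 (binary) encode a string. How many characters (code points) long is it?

Byte at offset 0: 0xE0 = 11100000 → 3-byte char (#1). Advance 3.
Byte at offset 3: 0xF1 = 11110001 → 4-byte char (#2). Advance 4.
Byte at offset 7: 0xE2 = 11100010 → 3-byte char (#3). Advance 3.
Byte at offset 10: 0xE8 = 11101000 → 3-byte char (#4). Advance 3.
Byte at offset 13: 0xD2 = 11010010 → 2-byte char (#5). Advance 2.
Byte at offset 15: 0xF2 = 11110010 → 4-byte char (#6). Advance 4.
Byte at offset 19: 0xF0 = 11110000 → 4-byte char (#7). Advance 4.
Byte at offset 23: 0xEC = 11101100 → 3-byte char (#8). Advance 3.
Byte at offset 26: 0xF0 = 11110000 → 4-byte char (#9). Advance 4.
Byte at offset 30: 0xD2 = 11010010 → 2-byte char (#10). Advance 2.
Byte at offset 32: 0xE3 = 11100011 → 3-byte char (#11). Advance 3.
Byte at offset 35: 0xD9 = 11011001 → 2-byte char (#12). Advance 2.
Reached end at offset 37 after 12 code points.

12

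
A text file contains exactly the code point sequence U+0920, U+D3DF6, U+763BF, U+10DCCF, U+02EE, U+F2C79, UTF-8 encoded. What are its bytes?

U+0920: 3-byte form → E0 A4 A0.
U+D3DF6: 4-byte form → F3 93 B7 B6.
U+763BF: 4-byte form → F1 B6 8E BF.
U+10DCCF: 4-byte form → F4 8D B3 8F.
U+02EE: 2-byte form → CB AE.
U+F2C79: 4-byte form → F3 B2 B1 B9.
Concatenated (21 bytes): E0 A4 A0 F3 93 B7 B6 F1 B6 8E BF F4 8D B3 8F CB AE F3 B2 B1 B9.

E0 A4 A0 F3 93 B7 B6 F1 B6 8E BF F4 8D B3 8F CB AE F3 B2 B1 B9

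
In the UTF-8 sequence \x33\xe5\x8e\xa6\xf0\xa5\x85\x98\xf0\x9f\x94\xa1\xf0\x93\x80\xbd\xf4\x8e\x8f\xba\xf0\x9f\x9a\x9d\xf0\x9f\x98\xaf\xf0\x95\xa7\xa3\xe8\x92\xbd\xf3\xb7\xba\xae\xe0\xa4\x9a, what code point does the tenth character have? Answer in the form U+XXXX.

Offset 0: leading byte 0x33 = 00110011 → 1-byte char #1 = 33.
Offset 1: leading byte 0xE5 = 11100101 → 3-byte char #2 = E5 8E A6.
Offset 4: leading byte 0xF0 = 11110000 → 4-byte char #3 = F0 A5 85 98.
Offset 8: leading byte 0xF0 = 11110000 → 4-byte char #4 = F0 9F 94 A1.
Offset 12: leading byte 0xF0 = 11110000 → 4-byte char #5 = F0 93 80 BD.
Offset 16: leading byte 0xF4 = 11110100 → 4-byte char #6 = F4 8E 8F BA.
Offset 20: leading byte 0xF0 = 11110000 → 4-byte char #7 = F0 9F 9A 9D.
Offset 24: leading byte 0xF0 = 11110000 → 4-byte char #8 = F0 9F 98 AF.
Offset 28: leading byte 0xF0 = 11110000 → 4-byte char #9 = F0 95 A7 A3.
Offset 32: leading byte 0xE8 = 11101000 → 3-byte char #10 = E8 92 BD.
Leading byte 0xE8 = 11101000 matches 1110xxxx → 3-byte sequence.
Byte 1: 0xE8 = 11101000, payload 1000 (4 bits).
Byte 2: 0x92 = 10010010 (10xxxxxx ✓), payload 010010.
Byte 3: 0xBD = 10111101 (10xxxxxx ✓), payload 111101.
Concatenate: 1000010010111101 = 0x84BD (16 bits → U+84BD).

U+84BD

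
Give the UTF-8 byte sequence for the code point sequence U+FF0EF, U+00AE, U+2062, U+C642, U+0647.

F3 BF 83 AF C2 AE E2 81 A2 EC 99 82 D9 87

U+FF0EF: 4-byte form → F3 BF 83 AF.
U+00AE: 2-byte form → C2 AE.
U+2062: 3-byte form → E2 81 A2.
U+C642: 3-byte form → EC 99 82.
U+0647: 2-byte form → D9 87.
Concatenated (14 bytes): F3 BF 83 AF C2 AE E2 81 A2 EC 99 82 D9 87.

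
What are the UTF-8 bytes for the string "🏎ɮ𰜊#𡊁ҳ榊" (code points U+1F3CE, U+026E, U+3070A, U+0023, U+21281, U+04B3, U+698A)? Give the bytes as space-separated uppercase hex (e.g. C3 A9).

U+1F3CE: 4-byte form → F0 9F 8F 8E.
U+026E: 2-byte form → C9 AE.
U+3070A: 4-byte form → F0 B0 9C 8A.
U+0023: 1-byte form → 23.
U+21281: 4-byte form → F0 A1 8A 81.
U+04B3: 2-byte form → D2 B3.
U+698A: 3-byte form → E6 A6 8A.
Concatenated (20 bytes): F0 9F 8F 8E C9 AE F0 B0 9C 8A 23 F0 A1 8A 81 D2 B3 E6 A6 8A.

F0 9F 8F 8E C9 AE F0 B0 9C 8A 23 F0 A1 8A 81 D2 B3 E6 A6 8A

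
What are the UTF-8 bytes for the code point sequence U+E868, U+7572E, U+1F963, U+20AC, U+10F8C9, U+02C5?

EE A1 A8 F1 B5 9C AE F0 9F A5 A3 E2 82 AC F4 8F A3 89 CB 85

U+E868: 3-byte form → EE A1 A8.
U+7572E: 4-byte form → F1 B5 9C AE.
U+1F963: 4-byte form → F0 9F A5 A3.
U+20AC: 3-byte form → E2 82 AC.
U+10F8C9: 4-byte form → F4 8F A3 89.
U+02C5: 2-byte form → CB 85.
Concatenated (20 bytes): EE A1 A8 F1 B5 9C AE F0 9F A5 A3 E2 82 AC F4 8F A3 89 CB 85.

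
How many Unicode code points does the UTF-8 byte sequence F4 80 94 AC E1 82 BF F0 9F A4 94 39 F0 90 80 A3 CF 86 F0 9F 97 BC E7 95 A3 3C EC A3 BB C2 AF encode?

11

Byte at offset 0: 0xF4 = 11110100 → 4-byte char (#1). Advance 4.
Byte at offset 4: 0xE1 = 11100001 → 3-byte char (#2). Advance 3.
Byte at offset 7: 0xF0 = 11110000 → 4-byte char (#3). Advance 4.
Byte at offset 11: 0x39 = 00111001 → 1-byte char (#4). Advance 1.
Byte at offset 12: 0xF0 = 11110000 → 4-byte char (#5). Advance 4.
Byte at offset 16: 0xCF = 11001111 → 2-byte char (#6). Advance 2.
Byte at offset 18: 0xF0 = 11110000 → 4-byte char (#7). Advance 4.
Byte at offset 22: 0xE7 = 11100111 → 3-byte char (#8). Advance 3.
Byte at offset 25: 0x3C = 00111100 → 1-byte char (#9). Advance 1.
Byte at offset 26: 0xEC = 11101100 → 3-byte char (#10). Advance 3.
Byte at offset 29: 0xC2 = 11000010 → 2-byte char (#11). Advance 2.
Reached end at offset 31 after 11 code points.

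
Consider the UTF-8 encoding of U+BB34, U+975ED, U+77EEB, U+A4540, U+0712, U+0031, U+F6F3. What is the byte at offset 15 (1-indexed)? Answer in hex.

1-indexed offset 15 is 0-indexed offset 14.
U+BB34 → 3-byte form EB AC B4 at offsets 0–2.
U+975ED → 4-byte form F2 97 97 AD at offsets 3–6.
U+77EEB → 4-byte form F1 B7 BB AB at offsets 7–10.
U+A4540 → 4-byte form F2 A4 95 80 at offsets 11–14.
Offset 14 falls in char 4's range; it's byte 4 of F2 A4 95 80 = 0x80.

0x80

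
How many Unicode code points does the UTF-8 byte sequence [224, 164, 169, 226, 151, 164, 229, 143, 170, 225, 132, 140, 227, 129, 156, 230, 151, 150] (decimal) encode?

Byte at offset 0: 0xE0 = 11100000 → 3-byte char (#1). Advance 3.
Byte at offset 3: 0xE2 = 11100010 → 3-byte char (#2). Advance 3.
Byte at offset 6: 0xE5 = 11100101 → 3-byte char (#3). Advance 3.
Byte at offset 9: 0xE1 = 11100001 → 3-byte char (#4). Advance 3.
Byte at offset 12: 0xE3 = 11100011 → 3-byte char (#5). Advance 3.
Byte at offset 15: 0xE6 = 11100110 → 3-byte char (#6). Advance 3.
Reached end at offset 18 after 6 code points.

6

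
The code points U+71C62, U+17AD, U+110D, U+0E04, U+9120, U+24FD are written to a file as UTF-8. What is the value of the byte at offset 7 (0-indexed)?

0xE1

U+71C62 → 4-byte form F1 B1 B1 A2 at offsets 0–3.
U+17AD → 3-byte form E1 9E AD at offsets 4–6.
U+110D → 3-byte form E1 84 8D at offsets 7–9.
Offset 7 falls in char 3's range; it's byte 1 of E1 84 8D = 0xE1.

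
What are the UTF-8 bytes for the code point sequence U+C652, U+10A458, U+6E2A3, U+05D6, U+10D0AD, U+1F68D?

U+C652: 3-byte form → EC 99 92.
U+10A458: 4-byte form → F4 8A 91 98.
U+6E2A3: 4-byte form → F1 AE 8A A3.
U+05D6: 2-byte form → D7 96.
U+10D0AD: 4-byte form → F4 8D 82 AD.
U+1F68D: 4-byte form → F0 9F 9A 8D.
Concatenated (21 bytes): EC 99 92 F4 8A 91 98 F1 AE 8A A3 D7 96 F4 8D 82 AD F0 9F 9A 8D.

EC 99 92 F4 8A 91 98 F1 AE 8A A3 D7 96 F4 8D 82 AD F0 9F 9A 8D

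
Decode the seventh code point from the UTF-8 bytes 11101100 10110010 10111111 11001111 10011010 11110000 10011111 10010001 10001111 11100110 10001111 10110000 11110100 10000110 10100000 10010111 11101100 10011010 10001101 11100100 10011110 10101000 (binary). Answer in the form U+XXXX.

U+47A8

Offset 0: leading byte 0xEC = 11101100 → 3-byte char #1 = EC B2 BF.
Offset 3: leading byte 0xCF = 11001111 → 2-byte char #2 = CF 9A.
Offset 5: leading byte 0xF0 = 11110000 → 4-byte char #3 = F0 9F 91 8F.
Offset 9: leading byte 0xE6 = 11100110 → 3-byte char #4 = E6 8F B0.
Offset 12: leading byte 0xF4 = 11110100 → 4-byte char #5 = F4 86 A0 97.
Offset 16: leading byte 0xEC = 11101100 → 3-byte char #6 = EC 9A 8D.
Offset 19: leading byte 0xE4 = 11100100 → 3-byte char #7 = E4 9E A8.
Leading byte 0xE4 = 11100100 matches 1110xxxx → 3-byte sequence.
Byte 1: 0xE4 = 11100100, payload 0100 (4 bits).
Byte 2: 0x9E = 10011110 (10xxxxxx ✓), payload 011110.
Byte 3: 0xA8 = 10101000 (10xxxxxx ✓), payload 101000.
Concatenate: 0100011110101000 = 0x47A8 (16 bits → U+47A8).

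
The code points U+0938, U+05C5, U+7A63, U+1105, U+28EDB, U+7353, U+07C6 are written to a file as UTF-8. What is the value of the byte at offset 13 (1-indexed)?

0xA8

1-indexed offset 13 is 0-indexed offset 12.
U+0938 → 3-byte form E0 A4 B8 at offsets 0–2.
U+05C5 → 2-byte form D7 85 at offsets 3–4.
U+7A63 → 3-byte form E7 A9 A3 at offsets 5–7.
U+1105 → 3-byte form E1 84 85 at offsets 8–10.
U+28EDB → 4-byte form F0 A8 BB 9B at offsets 11–14.
Offset 12 falls in char 5's range; it's byte 2 of F0 A8 BB 9B = 0xA8.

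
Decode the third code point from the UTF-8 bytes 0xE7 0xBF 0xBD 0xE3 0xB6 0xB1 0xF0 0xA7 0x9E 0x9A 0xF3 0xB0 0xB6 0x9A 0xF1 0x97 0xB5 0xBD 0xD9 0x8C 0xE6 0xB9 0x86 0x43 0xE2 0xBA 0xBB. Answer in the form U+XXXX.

U+2779A

Offset 0: leading byte 0xE7 = 11100111 → 3-byte char #1 = E7 BF BD.
Offset 3: leading byte 0xE3 = 11100011 → 3-byte char #2 = E3 B6 B1.
Offset 6: leading byte 0xF0 = 11110000 → 4-byte char #3 = F0 A7 9E 9A.
Leading byte 0xF0 = 11110000 matches 11110xxx → 4-byte sequence.
Byte 1: 0xF0 = 11110000, payload 000 (3 bits).
Byte 2: 0xA7 = 10100111 (10xxxxxx ✓), payload 100111.
Byte 3: 0x9E = 10011110 (10xxxxxx ✓), payload 011110.
Byte 4: 0x9A = 10011010 (10xxxxxx ✓), payload 011010.
Concatenate: 000100111011110011010 = 0x2779A (21 bits → U+2779A).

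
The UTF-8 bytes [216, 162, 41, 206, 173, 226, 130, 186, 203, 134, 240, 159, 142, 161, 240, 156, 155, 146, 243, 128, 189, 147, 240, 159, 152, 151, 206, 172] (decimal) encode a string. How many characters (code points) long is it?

10

Byte at offset 0: 0xD8 = 11011000 → 2-byte char (#1). Advance 2.
Byte at offset 2: 0x29 = 00101001 → 1-byte char (#2). Advance 1.
Byte at offset 3: 0xCE = 11001110 → 2-byte char (#3). Advance 2.
Byte at offset 5: 0xE2 = 11100010 → 3-byte char (#4). Advance 3.
Byte at offset 8: 0xCB = 11001011 → 2-byte char (#5). Advance 2.
Byte at offset 10: 0xF0 = 11110000 → 4-byte char (#6). Advance 4.
Byte at offset 14: 0xF0 = 11110000 → 4-byte char (#7). Advance 4.
Byte at offset 18: 0xF3 = 11110011 → 4-byte char (#8). Advance 4.
Byte at offset 22: 0xF0 = 11110000 → 4-byte char (#9). Advance 4.
Byte at offset 26: 0xCE = 11001110 → 2-byte char (#10). Advance 2.
Reached end at offset 28 after 10 code points.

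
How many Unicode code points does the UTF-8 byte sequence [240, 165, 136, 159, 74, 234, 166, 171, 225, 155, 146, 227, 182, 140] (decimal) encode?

5

Byte at offset 0: 0xF0 = 11110000 → 4-byte char (#1). Advance 4.
Byte at offset 4: 0x4A = 01001010 → 1-byte char (#2). Advance 1.
Byte at offset 5: 0xEA = 11101010 → 3-byte char (#3). Advance 3.
Byte at offset 8: 0xE1 = 11100001 → 3-byte char (#4). Advance 3.
Byte at offset 11: 0xE3 = 11100011 → 3-byte char (#5). Advance 3.
Reached end at offset 14 after 5 code points.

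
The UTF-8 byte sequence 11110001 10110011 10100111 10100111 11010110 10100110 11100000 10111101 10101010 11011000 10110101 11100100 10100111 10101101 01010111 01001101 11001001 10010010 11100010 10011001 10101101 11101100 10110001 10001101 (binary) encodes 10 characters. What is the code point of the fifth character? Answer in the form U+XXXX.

Offset 0: leading byte 0xF1 = 11110001 → 4-byte char #1 = F1 B3 A7 A7.
Offset 4: leading byte 0xD6 = 11010110 → 2-byte char #2 = D6 A6.
Offset 6: leading byte 0xE0 = 11100000 → 3-byte char #3 = E0 BD AA.
Offset 9: leading byte 0xD8 = 11011000 → 2-byte char #4 = D8 B5.
Offset 11: leading byte 0xE4 = 11100100 → 3-byte char #5 = E4 A7 AD.
Leading byte 0xE4 = 11100100 matches 1110xxxx → 3-byte sequence.
Byte 1: 0xE4 = 11100100, payload 0100 (4 bits).
Byte 2: 0xA7 = 10100111 (10xxxxxx ✓), payload 100111.
Byte 3: 0xAD = 10101101 (10xxxxxx ✓), payload 101101.
Concatenate: 0100100111101101 = 0x49ED (16 bits → U+49ED).

U+49ED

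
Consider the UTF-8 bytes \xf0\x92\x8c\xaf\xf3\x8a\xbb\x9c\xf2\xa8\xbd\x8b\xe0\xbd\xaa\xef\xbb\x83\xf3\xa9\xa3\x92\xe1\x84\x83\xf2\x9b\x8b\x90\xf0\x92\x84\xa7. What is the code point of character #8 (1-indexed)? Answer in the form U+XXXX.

U+9B2D0

Offset 0: leading byte 0xF0 = 11110000 → 4-byte char #1 = F0 92 8C AF.
Offset 4: leading byte 0xF3 = 11110011 → 4-byte char #2 = F3 8A BB 9C.
Offset 8: leading byte 0xF2 = 11110010 → 4-byte char #3 = F2 A8 BD 8B.
Offset 12: leading byte 0xE0 = 11100000 → 3-byte char #4 = E0 BD AA.
Offset 15: leading byte 0xEF = 11101111 → 3-byte char #5 = EF BB 83.
Offset 18: leading byte 0xF3 = 11110011 → 4-byte char #6 = F3 A9 A3 92.
Offset 22: leading byte 0xE1 = 11100001 → 3-byte char #7 = E1 84 83.
Offset 25: leading byte 0xF2 = 11110010 → 4-byte char #8 = F2 9B 8B 90.
Leading byte 0xF2 = 11110010 matches 11110xxx → 4-byte sequence.
Byte 1: 0xF2 = 11110010, payload 010 (3 bits).
Byte 2: 0x9B = 10011011 (10xxxxxx ✓), payload 011011.
Byte 3: 0x8B = 10001011 (10xxxxxx ✓), payload 001011.
Byte 4: 0x90 = 10010000 (10xxxxxx ✓), payload 010000.
Concatenate: 010011011001011010000 = 0x9B2D0 (21 bits → U+9B2D0).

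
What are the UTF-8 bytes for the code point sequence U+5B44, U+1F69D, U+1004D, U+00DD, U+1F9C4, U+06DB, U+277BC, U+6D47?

U+5B44: 3-byte form → E5 AD 84.
U+1F69D: 4-byte form → F0 9F 9A 9D.
U+1004D: 4-byte form → F0 90 81 8D.
U+00DD: 2-byte form → C3 9D.
U+1F9C4: 4-byte form → F0 9F A7 84.
U+06DB: 2-byte form → DB 9B.
U+277BC: 4-byte form → F0 A7 9E BC.
U+6D47: 3-byte form → E6 B5 87.
Concatenated (26 bytes): E5 AD 84 F0 9F 9A 9D F0 90 81 8D C3 9D F0 9F A7 84 DB 9B F0 A7 9E BC E6 B5 87.

E5 AD 84 F0 9F 9A 9D F0 90 81 8D C3 9D F0 9F A7 84 DB 9B F0 A7 9E BC E6 B5 87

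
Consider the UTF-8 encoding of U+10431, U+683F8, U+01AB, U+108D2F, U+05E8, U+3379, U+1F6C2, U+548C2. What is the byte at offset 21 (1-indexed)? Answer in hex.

0x9F

1-indexed offset 21 is 0-indexed offset 20.
U+10431 → 4-byte form F0 90 90 B1 at offsets 0–3.
U+683F8 → 4-byte form F1 A8 8F B8 at offsets 4–7.
U+01AB → 2-byte form C6 AB at offsets 8–9.
U+108D2F → 4-byte form F4 88 B4 AF at offsets 10–13.
U+05E8 → 2-byte form D7 A8 at offsets 14–15.
U+3379 → 3-byte form E3 8D B9 at offsets 16–18.
U+1F6C2 → 4-byte form F0 9F 9B 82 at offsets 19–22.
Offset 20 falls in char 7's range; it's byte 2 of F0 9F 9B 82 = 0x9F.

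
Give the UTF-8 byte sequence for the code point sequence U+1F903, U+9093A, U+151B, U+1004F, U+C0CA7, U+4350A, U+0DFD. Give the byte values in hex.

F0 9F A4 83 F2 90 A4 BA E1 94 9B F0 90 81 8F F3 80 B2 A7 F1 83 94 8A E0 B7 BD

U+1F903: 4-byte form → F0 9F A4 83.
U+9093A: 4-byte form → F2 90 A4 BA.
U+151B: 3-byte form → E1 94 9B.
U+1004F: 4-byte form → F0 90 81 8F.
U+C0CA7: 4-byte form → F3 80 B2 A7.
U+4350A: 4-byte form → F1 83 94 8A.
U+0DFD: 3-byte form → E0 B7 BD.
Concatenated (26 bytes): F0 9F A4 83 F2 90 A4 BA E1 94 9B F0 90 81 8F F3 80 B2 A7 F1 83 94 8A E0 B7 BD.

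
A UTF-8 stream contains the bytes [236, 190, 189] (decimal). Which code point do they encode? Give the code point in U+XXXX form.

U+CFBD

Leading byte 0xEC = 11101100 matches 1110xxxx → 3-byte sequence.
Byte 1: 0xEC = 11101100, payload 1100 (4 bits).
Byte 2: 0xBE = 10111110 (10xxxxxx ✓), payload 111110.
Byte 3: 0xBD = 10111101 (10xxxxxx ✓), payload 111101.
Concatenate: 1100111110111101 = 0xCFBD (16 bits → U+CFBD).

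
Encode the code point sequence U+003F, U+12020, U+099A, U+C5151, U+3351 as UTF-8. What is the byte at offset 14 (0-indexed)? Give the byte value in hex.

U+003F → 1-byte form 3F at offsets 0–0.
U+12020 → 4-byte form F0 92 80 A0 at offsets 1–4.
U+099A → 3-byte form E0 A6 9A at offsets 5–7.
U+C5151 → 4-byte form F3 85 85 91 at offsets 8–11.
U+3351 → 3-byte form E3 8D 91 at offsets 12–14.
Offset 14 falls in char 5's range; it's byte 3 of E3 8D 91 = 0x91.

0x91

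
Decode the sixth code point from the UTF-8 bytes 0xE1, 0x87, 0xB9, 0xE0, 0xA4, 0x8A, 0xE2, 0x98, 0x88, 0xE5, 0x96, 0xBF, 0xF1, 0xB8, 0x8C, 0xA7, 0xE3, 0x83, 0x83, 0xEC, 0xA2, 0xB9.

Offset 0: leading byte 0xE1 = 11100001 → 3-byte char #1 = E1 87 B9.
Offset 3: leading byte 0xE0 = 11100000 → 3-byte char #2 = E0 A4 8A.
Offset 6: leading byte 0xE2 = 11100010 → 3-byte char #3 = E2 98 88.
Offset 9: leading byte 0xE5 = 11100101 → 3-byte char #4 = E5 96 BF.
Offset 12: leading byte 0xF1 = 11110001 → 4-byte char #5 = F1 B8 8C A7.
Offset 16: leading byte 0xE3 = 11100011 → 3-byte char #6 = E3 83 83.
Leading byte 0xE3 = 11100011 matches 1110xxxx → 3-byte sequence.
Byte 1: 0xE3 = 11100011, payload 0011 (4 bits).
Byte 2: 0x83 = 10000011 (10xxxxxx ✓), payload 000011.
Byte 3: 0x83 = 10000011 (10xxxxxx ✓), payload 000011.
Concatenate: 0011000011000011 = 0x30C3 (16 bits → U+30C3).

U+30C3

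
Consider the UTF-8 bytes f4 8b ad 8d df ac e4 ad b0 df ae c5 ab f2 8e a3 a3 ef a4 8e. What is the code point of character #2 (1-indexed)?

U+07EC

Offset 0: leading byte 0xF4 = 11110100 → 4-byte char #1 = F4 8B AD 8D.
Offset 4: leading byte 0xDF = 11011111 → 2-byte char #2 = DF AC.
Leading byte 0xDF = 11011111 matches 110xxxxx → 2-byte sequence.
Byte 1: 0xDF = 11011111, payload 11111 (5 bits).
Byte 2: 0xAC = 10101100 (10xxxxxx ✓), payload 101100.
Concatenate: 11111101100 = 0x7EC (11 bits → U+07EC).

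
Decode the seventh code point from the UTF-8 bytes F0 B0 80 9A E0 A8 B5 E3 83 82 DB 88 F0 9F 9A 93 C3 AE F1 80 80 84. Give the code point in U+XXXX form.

Offset 0: leading byte 0xF0 = 11110000 → 4-byte char #1 = F0 B0 80 9A.
Offset 4: leading byte 0xE0 = 11100000 → 3-byte char #2 = E0 A8 B5.
Offset 7: leading byte 0xE3 = 11100011 → 3-byte char #3 = E3 83 82.
Offset 10: leading byte 0xDB = 11011011 → 2-byte char #4 = DB 88.
Offset 12: leading byte 0xF0 = 11110000 → 4-byte char #5 = F0 9F 9A 93.
Offset 16: leading byte 0xC3 = 11000011 → 2-byte char #6 = C3 AE.
Offset 18: leading byte 0xF1 = 11110001 → 4-byte char #7 = F1 80 80 84.
Leading byte 0xF1 = 11110001 matches 11110xxx → 4-byte sequence.
Byte 1: 0xF1 = 11110001, payload 001 (3 bits).
Byte 2: 0x80 = 10000000 (10xxxxxx ✓), payload 000000.
Byte 3: 0x80 = 10000000 (10xxxxxx ✓), payload 000000.
Byte 4: 0x84 = 10000100 (10xxxxxx ✓), payload 000100.
Concatenate: 001000000000000000100 = 0x40004 (21 bits → U+40004).

U+40004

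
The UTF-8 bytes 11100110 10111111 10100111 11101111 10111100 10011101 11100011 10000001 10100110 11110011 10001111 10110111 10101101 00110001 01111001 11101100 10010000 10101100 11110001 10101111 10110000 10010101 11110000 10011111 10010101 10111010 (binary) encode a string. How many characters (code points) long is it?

9

Byte at offset 0: 0xE6 = 11100110 → 3-byte char (#1). Advance 3.
Byte at offset 3: 0xEF = 11101111 → 3-byte char (#2). Advance 3.
Byte at offset 6: 0xE3 = 11100011 → 3-byte char (#3). Advance 3.
Byte at offset 9: 0xF3 = 11110011 → 4-byte char (#4). Advance 4.
Byte at offset 13: 0x31 = 00110001 → 1-byte char (#5). Advance 1.
Byte at offset 14: 0x79 = 01111001 → 1-byte char (#6). Advance 1.
Byte at offset 15: 0xEC = 11101100 → 3-byte char (#7). Advance 3.
Byte at offset 18: 0xF1 = 11110001 → 4-byte char (#8). Advance 4.
Byte at offset 22: 0xF0 = 11110000 → 4-byte char (#9). Advance 4.
Reached end at offset 26 after 9 code points.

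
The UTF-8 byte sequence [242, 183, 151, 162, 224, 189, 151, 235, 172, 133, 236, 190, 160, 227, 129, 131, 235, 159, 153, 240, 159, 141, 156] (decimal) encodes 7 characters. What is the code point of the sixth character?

Offset 0: leading byte 0xF2 = 11110010 → 4-byte char #1 = F2 B7 97 A2.
Offset 4: leading byte 0xE0 = 11100000 → 3-byte char #2 = E0 BD 97.
Offset 7: leading byte 0xEB = 11101011 → 3-byte char #3 = EB AC 85.
Offset 10: leading byte 0xEC = 11101100 → 3-byte char #4 = EC BE A0.
Offset 13: leading byte 0xE3 = 11100011 → 3-byte char #5 = E3 81 83.
Offset 16: leading byte 0xEB = 11101011 → 3-byte char #6 = EB 9F 99.
Leading byte 0xEB = 11101011 matches 1110xxxx → 3-byte sequence.
Byte 1: 0xEB = 11101011, payload 1011 (4 bits).
Byte 2: 0x9F = 10011111 (10xxxxxx ✓), payload 011111.
Byte 3: 0x99 = 10011001 (10xxxxxx ✓), payload 011001.
Concatenate: 1011011111011001 = 0xB7D9 (16 bits → U+B7D9).

U+B7D9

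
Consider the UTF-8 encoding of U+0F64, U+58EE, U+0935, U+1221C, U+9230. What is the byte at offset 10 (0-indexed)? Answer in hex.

U+0F64 → 3-byte form E0 BD A4 at offsets 0–2.
U+58EE → 3-byte form E5 A3 AE at offsets 3–5.
U+0935 → 3-byte form E0 A4 B5 at offsets 6–8.
U+1221C → 4-byte form F0 92 88 9C at offsets 9–12.
Offset 10 falls in char 4's range; it's byte 2 of F0 92 88 9C = 0x92.

0x92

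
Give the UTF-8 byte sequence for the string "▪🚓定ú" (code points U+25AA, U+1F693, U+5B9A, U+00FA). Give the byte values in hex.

U+25AA: 3-byte form → E2 96 AA.
U+1F693: 4-byte form → F0 9F 9A 93.
U+5B9A: 3-byte form → E5 AE 9A.
U+00FA: 2-byte form → C3 BA.
Concatenated (12 bytes): E2 96 AA F0 9F 9A 93 E5 AE 9A C3 BA.

E2 96 AA F0 9F 9A 93 E5 AE 9A C3 BA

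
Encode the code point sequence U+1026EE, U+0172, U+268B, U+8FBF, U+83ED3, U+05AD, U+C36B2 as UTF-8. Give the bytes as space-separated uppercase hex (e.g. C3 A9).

U+1026EE: 4-byte form → F4 82 9B AE.
U+0172: 2-byte form → C5 B2.
U+268B: 3-byte form → E2 9A 8B.
U+8FBF: 3-byte form → E8 BE BF.
U+83ED3: 4-byte form → F2 83 BB 93.
U+05AD: 2-byte form → D6 AD.
U+C36B2: 4-byte form → F3 83 9A B2.
Concatenated (22 bytes): F4 82 9B AE C5 B2 E2 9A 8B E8 BE BF F2 83 BB 93 D6 AD F3 83 9A B2.

F4 82 9B AE C5 B2 E2 9A 8B E8 BE BF F2 83 BB 93 D6 AD F3 83 9A B2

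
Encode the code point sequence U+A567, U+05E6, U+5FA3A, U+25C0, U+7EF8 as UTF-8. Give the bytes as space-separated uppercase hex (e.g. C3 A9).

U+A567: 3-byte form → EA 95 A7.
U+05E6: 2-byte form → D7 A6.
U+5FA3A: 4-byte form → F1 9F A8 BA.
U+25C0: 3-byte form → E2 97 80.
U+7EF8: 3-byte form → E7 BB B8.
Concatenated (15 bytes): EA 95 A7 D7 A6 F1 9F A8 BA E2 97 80 E7 BB B8.

EA 95 A7 D7 A6 F1 9F A8 BA E2 97 80 E7 BB B8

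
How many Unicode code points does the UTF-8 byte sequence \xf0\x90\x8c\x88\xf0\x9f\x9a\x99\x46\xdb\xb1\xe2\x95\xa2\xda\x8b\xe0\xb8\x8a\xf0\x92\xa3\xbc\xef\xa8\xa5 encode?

9

Byte at offset 0: 0xF0 = 11110000 → 4-byte char (#1). Advance 4.
Byte at offset 4: 0xF0 = 11110000 → 4-byte char (#2). Advance 4.
Byte at offset 8: 0x46 = 01000110 → 1-byte char (#3). Advance 1.
Byte at offset 9: 0xDB = 11011011 → 2-byte char (#4). Advance 2.
Byte at offset 11: 0xE2 = 11100010 → 3-byte char (#5). Advance 3.
Byte at offset 14: 0xDA = 11011010 → 2-byte char (#6). Advance 2.
Byte at offset 16: 0xE0 = 11100000 → 3-byte char (#7). Advance 3.
Byte at offset 19: 0xF0 = 11110000 → 4-byte char (#8). Advance 4.
Byte at offset 23: 0xEF = 11101111 → 3-byte char (#9). Advance 3.
Reached end at offset 26 after 9 code points.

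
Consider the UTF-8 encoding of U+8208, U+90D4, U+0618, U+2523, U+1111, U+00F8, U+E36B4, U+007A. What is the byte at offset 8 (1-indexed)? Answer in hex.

0x98

1-indexed offset 8 is 0-indexed offset 7.
U+8208 → 3-byte form E8 88 88 at offsets 0–2.
U+90D4 → 3-byte form E9 83 94 at offsets 3–5.
U+0618 → 2-byte form D8 98 at offsets 6–7.
Offset 7 falls in char 3's range; it's byte 2 of D8 98 = 0x98.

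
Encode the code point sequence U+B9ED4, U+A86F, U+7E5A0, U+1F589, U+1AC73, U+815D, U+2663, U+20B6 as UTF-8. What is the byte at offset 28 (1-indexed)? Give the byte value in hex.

0xB6

1-indexed offset 28 is 0-indexed offset 27.
U+B9ED4 → 4-byte form F2 B9 BB 94 at offsets 0–3.
U+A86F → 3-byte form EA A1 AF at offsets 4–6.
U+7E5A0 → 4-byte form F1 BE 96 A0 at offsets 7–10.
U+1F589 → 4-byte form F0 9F 96 89 at offsets 11–14.
U+1AC73 → 4-byte form F0 9A B1 B3 at offsets 15–18.
U+815D → 3-byte form E8 85 9D at offsets 19–21.
U+2663 → 3-byte form E2 99 A3 at offsets 22–24.
U+20B6 → 3-byte form E2 82 B6 at offsets 25–27.
Offset 27 falls in char 8's range; it's byte 3 of E2 82 B6 = 0xB6.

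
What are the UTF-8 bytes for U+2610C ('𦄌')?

U+2610C = 0x2610C = 155916 decimal. In range U+10000–U+10FFFF → 4-byte form: 11110xxx 10xxxxxx 10xxxxxx 10xxxxxx.
Binary (21 bits): 000100110000100001100.
Split 3+6+6+6: 000 | 100110 | 000100 | 001100.
Byte 1: 11110000 = 0xF0.
Byte 2: 10100110 = 0xA6.
Byte 3: 10000100 = 0x84.
Byte 4: 10001100 = 0x8C.

F0 A6 84 8C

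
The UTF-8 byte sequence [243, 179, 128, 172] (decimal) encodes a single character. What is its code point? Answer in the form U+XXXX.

Leading byte 0xF3 = 11110011 matches 11110xxx → 4-byte sequence.
Byte 1: 0xF3 = 11110011, payload 011 (3 bits).
Byte 2: 0xB3 = 10110011 (10xxxxxx ✓), payload 110011.
Byte 3: 0x80 = 10000000 (10xxxxxx ✓), payload 000000.
Byte 4: 0xAC = 10101100 (10xxxxxx ✓), payload 101100.
Concatenate: 011110011000000101100 = 0xF302C (21 bits → U+F302C).

U+F302C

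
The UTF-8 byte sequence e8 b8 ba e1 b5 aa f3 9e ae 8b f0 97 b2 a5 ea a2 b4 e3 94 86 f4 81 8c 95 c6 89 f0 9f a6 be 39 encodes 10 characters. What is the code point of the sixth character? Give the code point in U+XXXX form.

U+3506

Offset 0: leading byte 0xE8 = 11101000 → 3-byte char #1 = E8 B8 BA.
Offset 3: leading byte 0xE1 = 11100001 → 3-byte char #2 = E1 B5 AA.
Offset 6: leading byte 0xF3 = 11110011 → 4-byte char #3 = F3 9E AE 8B.
Offset 10: leading byte 0xF0 = 11110000 → 4-byte char #4 = F0 97 B2 A5.
Offset 14: leading byte 0xEA = 11101010 → 3-byte char #5 = EA A2 B4.
Offset 17: leading byte 0xE3 = 11100011 → 3-byte char #6 = E3 94 86.
Leading byte 0xE3 = 11100011 matches 1110xxxx → 3-byte sequence.
Byte 1: 0xE3 = 11100011, payload 0011 (4 bits).
Byte 2: 0x94 = 10010100 (10xxxxxx ✓), payload 010100.
Byte 3: 0x86 = 10000110 (10xxxxxx ✓), payload 000110.
Concatenate: 0011010100000110 = 0x3506 (16 bits → U+3506).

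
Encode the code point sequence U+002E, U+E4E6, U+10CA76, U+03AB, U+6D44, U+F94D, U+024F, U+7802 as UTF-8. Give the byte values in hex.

2E EE 93 A6 F4 8C A9 B6 CE AB E6 B5 84 EF A5 8D C9 8F E7 A0 82

U+002E: 1-byte form → 2E.
U+E4E6: 3-byte form → EE 93 A6.
U+10CA76: 4-byte form → F4 8C A9 B6.
U+03AB: 2-byte form → CE AB.
U+6D44: 3-byte form → E6 B5 84.
U+F94D: 3-byte form → EF A5 8D.
U+024F: 2-byte form → C9 8F.
U+7802: 3-byte form → E7 A0 82.
Concatenated (21 bytes): 2E EE 93 A6 F4 8C A9 B6 CE AB E6 B5 84 EF A5 8D C9 8F E7 A0 82.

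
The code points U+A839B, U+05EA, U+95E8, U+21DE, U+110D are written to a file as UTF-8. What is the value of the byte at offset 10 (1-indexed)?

1-indexed offset 10 is 0-indexed offset 9.
U+A839B → 4-byte form F2 A8 8E 9B at offsets 0–3.
U+05EA → 2-byte form D7 AA at offsets 4–5.
U+95E8 → 3-byte form E9 97 A8 at offsets 6–8.
U+21DE → 3-byte form E2 87 9E at offsets 9–11.
Offset 9 falls in char 4's range; it's byte 1 of E2 87 9E = 0xE2.

0xE2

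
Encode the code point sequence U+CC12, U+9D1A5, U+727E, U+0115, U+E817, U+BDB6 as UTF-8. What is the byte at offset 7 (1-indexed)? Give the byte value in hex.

1-indexed offset 7 is 0-indexed offset 6.
U+CC12 → 3-byte form EC B0 92 at offsets 0–2.
U+9D1A5 → 4-byte form F2 9D 86 A5 at offsets 3–6.
Offset 6 falls in char 2's range; it's byte 4 of F2 9D 86 A5 = 0xA5.

0xA5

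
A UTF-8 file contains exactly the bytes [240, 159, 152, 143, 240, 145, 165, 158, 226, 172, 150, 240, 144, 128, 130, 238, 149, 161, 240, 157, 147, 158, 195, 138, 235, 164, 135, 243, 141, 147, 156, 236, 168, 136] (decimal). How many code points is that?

10

Byte at offset 0: 0xF0 = 11110000 → 4-byte char (#1). Advance 4.
Byte at offset 4: 0xF0 = 11110000 → 4-byte char (#2). Advance 4.
Byte at offset 8: 0xE2 = 11100010 → 3-byte char (#3). Advance 3.
Byte at offset 11: 0xF0 = 11110000 → 4-byte char (#4). Advance 4.
Byte at offset 15: 0xEE = 11101110 → 3-byte char (#5). Advance 3.
Byte at offset 18: 0xF0 = 11110000 → 4-byte char (#6). Advance 4.
Byte at offset 22: 0xC3 = 11000011 → 2-byte char (#7). Advance 2.
Byte at offset 24: 0xEB = 11101011 → 3-byte char (#8). Advance 3.
Byte at offset 27: 0xF3 = 11110011 → 4-byte char (#9). Advance 4.
Byte at offset 31: 0xEC = 11101100 → 3-byte char (#10). Advance 3.
Reached end at offset 34 after 10 code points.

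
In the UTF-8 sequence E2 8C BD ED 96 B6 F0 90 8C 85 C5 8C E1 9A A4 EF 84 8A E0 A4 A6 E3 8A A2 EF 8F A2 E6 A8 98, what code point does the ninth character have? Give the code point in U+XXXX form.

Offset 0: leading byte 0xE2 = 11100010 → 3-byte char #1 = E2 8C BD.
Offset 3: leading byte 0xED = 11101101 → 3-byte char #2 = ED 96 B6.
Offset 6: leading byte 0xF0 = 11110000 → 4-byte char #3 = F0 90 8C 85.
Offset 10: leading byte 0xC5 = 11000101 → 2-byte char #4 = C5 8C.
Offset 12: leading byte 0xE1 = 11100001 → 3-byte char #5 = E1 9A A4.
Offset 15: leading byte 0xEF = 11101111 → 3-byte char #6 = EF 84 8A.
Offset 18: leading byte 0xE0 = 11100000 → 3-byte char #7 = E0 A4 A6.
Offset 21: leading byte 0xE3 = 11100011 → 3-byte char #8 = E3 8A A2.
Offset 24: leading byte 0xEF = 11101111 → 3-byte char #9 = EF 8F A2.
Leading byte 0xEF = 11101111 matches 1110xxxx → 3-byte sequence.
Byte 1: 0xEF = 11101111, payload 1111 (4 bits).
Byte 2: 0x8F = 10001111 (10xxxxxx ✓), payload 001111.
Byte 3: 0xA2 = 10100010 (10xxxxxx ✓), payload 100010.
Concatenate: 1111001111100010 = 0xF3E2 (16 bits → U+F3E2).

U+F3E2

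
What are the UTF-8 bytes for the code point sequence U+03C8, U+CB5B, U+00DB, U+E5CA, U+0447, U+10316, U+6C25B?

CF 88 EC AD 9B C3 9B EE 97 8A D1 87 F0 90 8C 96 F1 AC 89 9B

U+03C8: 2-byte form → CF 88.
U+CB5B: 3-byte form → EC AD 9B.
U+00DB: 2-byte form → C3 9B.
U+E5CA: 3-byte form → EE 97 8A.
U+0447: 2-byte form → D1 87.
U+10316: 4-byte form → F0 90 8C 96.
U+6C25B: 4-byte form → F1 AC 89 9B.
Concatenated (20 bytes): CF 88 EC AD 9B C3 9B EE 97 8A D1 87 F0 90 8C 96 F1 AC 89 9B.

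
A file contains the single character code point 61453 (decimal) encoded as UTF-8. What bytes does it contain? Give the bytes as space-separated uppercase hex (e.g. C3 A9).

U+F00D = 0xF00D = 61453 decimal. In range U+0800–U+FFFF → 3-byte form: 1110xxxx 10xxxxxx 10xxxxxx.
Binary (16 bits): 1111000000001101.
Split 4+6+6: 1111 | 000000 | 001101.
Byte 1: 11101111 = 0xEF.
Byte 2: 10000000 = 0x80.
Byte 3: 10001101 = 0x8D.

EF 80 8D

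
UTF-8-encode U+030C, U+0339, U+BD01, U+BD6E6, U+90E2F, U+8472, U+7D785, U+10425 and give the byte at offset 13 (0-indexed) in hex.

0xB8

U+030C → 2-byte form CC 8C at offsets 0–1.
U+0339 → 2-byte form CC B9 at offsets 2–3.
U+BD01 → 3-byte form EB B4 81 at offsets 4–6.
U+BD6E6 → 4-byte form F2 BD 9B A6 at offsets 7–10.
U+90E2F → 4-byte form F2 90 B8 AF at offsets 11–14.
Offset 13 falls in char 5's range; it's byte 3 of F2 90 B8 AF = 0xB8.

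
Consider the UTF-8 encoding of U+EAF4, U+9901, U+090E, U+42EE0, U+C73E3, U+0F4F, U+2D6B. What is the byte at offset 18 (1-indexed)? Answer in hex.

0xE0

1-indexed offset 18 is 0-indexed offset 17.
U+EAF4 → 3-byte form EE AB B4 at offsets 0–2.
U+9901 → 3-byte form E9 A4 81 at offsets 3–5.
U+090E → 3-byte form E0 A4 8E at offsets 6–8.
U+42EE0 → 4-byte form F1 82 BB A0 at offsets 9–12.
U+C73E3 → 4-byte form F3 87 8F A3 at offsets 13–16.
U+0F4F → 3-byte form E0 BD 8F at offsets 17–19.
Offset 17 falls in char 6's range; it's byte 1 of E0 BD 8F = 0xE0.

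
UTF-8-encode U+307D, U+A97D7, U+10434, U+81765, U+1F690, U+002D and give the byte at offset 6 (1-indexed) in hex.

1-indexed offset 6 is 0-indexed offset 5.
U+307D → 3-byte form E3 81 BD at offsets 0–2.
U+A97D7 → 4-byte form F2 A9 9F 97 at offsets 3–6.
Offset 5 falls in char 2's range; it's byte 3 of F2 A9 9F 97 = 0x9F.

0x9F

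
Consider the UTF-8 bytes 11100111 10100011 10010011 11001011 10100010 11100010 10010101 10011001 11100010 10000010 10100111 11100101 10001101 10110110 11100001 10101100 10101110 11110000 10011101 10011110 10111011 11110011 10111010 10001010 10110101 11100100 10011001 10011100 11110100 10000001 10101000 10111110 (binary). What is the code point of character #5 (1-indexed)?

Offset 0: leading byte 0xE7 = 11100111 → 3-byte char #1 = E7 A3 93.
Offset 3: leading byte 0xCB = 11001011 → 2-byte char #2 = CB A2.
Offset 5: leading byte 0xE2 = 11100010 → 3-byte char #3 = E2 95 99.
Offset 8: leading byte 0xE2 = 11100010 → 3-byte char #4 = E2 82 A7.
Offset 11: leading byte 0xE5 = 11100101 → 3-byte char #5 = E5 8D B6.
Leading byte 0xE5 = 11100101 matches 1110xxxx → 3-byte sequence.
Byte 1: 0xE5 = 11100101, payload 0101 (4 bits).
Byte 2: 0x8D = 10001101 (10xxxxxx ✓), payload 001101.
Byte 3: 0xB6 = 10110110 (10xxxxxx ✓), payload 110110.
Concatenate: 0101001101110110 = 0x5376 (16 bits → U+5376).

U+5376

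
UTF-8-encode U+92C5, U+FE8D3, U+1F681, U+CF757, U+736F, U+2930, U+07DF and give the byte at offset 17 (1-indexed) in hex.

0x8D

1-indexed offset 17 is 0-indexed offset 16.
U+92C5 → 3-byte form E9 8B 85 at offsets 0–2.
U+FE8D3 → 4-byte form F3 BE A3 93 at offsets 3–6.
U+1F681 → 4-byte form F0 9F 9A 81 at offsets 7–10.
U+CF757 → 4-byte form F3 8F 9D 97 at offsets 11–14.
U+736F → 3-byte form E7 8D AF at offsets 15–17.
Offset 16 falls in char 5's range; it's byte 2 of E7 8D AF = 0x8D.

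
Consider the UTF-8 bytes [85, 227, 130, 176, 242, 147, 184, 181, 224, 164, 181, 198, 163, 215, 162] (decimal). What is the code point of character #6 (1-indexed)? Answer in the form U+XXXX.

U+05E2

Offset 0: leading byte 0x55 = 01010101 → 1-byte char #1 = 55.
Offset 1: leading byte 0xE3 = 11100011 → 3-byte char #2 = E3 82 B0.
Offset 4: leading byte 0xF2 = 11110010 → 4-byte char #3 = F2 93 B8 B5.
Offset 8: leading byte 0xE0 = 11100000 → 3-byte char #4 = E0 A4 B5.
Offset 11: leading byte 0xC6 = 11000110 → 2-byte char #5 = C6 A3.
Offset 13: leading byte 0xD7 = 11010111 → 2-byte char #6 = D7 A2.
Leading byte 0xD7 = 11010111 matches 110xxxxx → 2-byte sequence.
Byte 1: 0xD7 = 11010111, payload 10111 (5 bits).
Byte 2: 0xA2 = 10100010 (10xxxxxx ✓), payload 100010.
Concatenate: 10111100010 = 0x5E2 (11 bits → U+05E2).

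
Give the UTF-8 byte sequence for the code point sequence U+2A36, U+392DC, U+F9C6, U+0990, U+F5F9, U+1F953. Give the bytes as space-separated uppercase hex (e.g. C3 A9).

E2 A8 B6 F0 B9 8B 9C EF A7 86 E0 A6 90 EF 97 B9 F0 9F A5 93

U+2A36: 3-byte form → E2 A8 B6.
U+392DC: 4-byte form → F0 B9 8B 9C.
U+F9C6: 3-byte form → EF A7 86.
U+0990: 3-byte form → E0 A6 90.
U+F5F9: 3-byte form → EF 97 B9.
U+1F953: 4-byte form → F0 9F A5 93.
Concatenated (20 bytes): E2 A8 B6 F0 B9 8B 9C EF A7 86 E0 A6 90 EF 97 B9 F0 9F A5 93.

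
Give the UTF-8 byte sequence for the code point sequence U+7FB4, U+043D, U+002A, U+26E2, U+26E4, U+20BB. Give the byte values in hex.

U+7FB4: 3-byte form → E7 BE B4.
U+043D: 2-byte form → D0 BD.
U+002A: 1-byte form → 2A.
U+26E2: 3-byte form → E2 9B A2.
U+26E4: 3-byte form → E2 9B A4.
U+20BB: 3-byte form → E2 82 BB.
Concatenated (15 bytes): E7 BE B4 D0 BD 2A E2 9B A2 E2 9B A4 E2 82 BB.

E7 BE B4 D0 BD 2A E2 9B A2 E2 9B A4 E2 82 BB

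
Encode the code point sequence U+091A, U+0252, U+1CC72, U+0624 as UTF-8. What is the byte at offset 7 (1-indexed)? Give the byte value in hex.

0x9C

1-indexed offset 7 is 0-indexed offset 6.
U+091A → 3-byte form E0 A4 9A at offsets 0–2.
U+0252 → 2-byte form C9 92 at offsets 3–4.
U+1CC72 → 4-byte form F0 9C B1 B2 at offsets 5–8.
Offset 6 falls in char 3's range; it's byte 2 of F0 9C B1 B2 = 0x9C.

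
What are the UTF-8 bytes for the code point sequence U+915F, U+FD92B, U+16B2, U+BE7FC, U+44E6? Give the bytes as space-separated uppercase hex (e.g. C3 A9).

U+915F: 3-byte form → E9 85 9F.
U+FD92B: 4-byte form → F3 BD A4 AB.
U+16B2: 3-byte form → E1 9A B2.
U+BE7FC: 4-byte form → F2 BE 9F BC.
U+44E6: 3-byte form → E4 93 A6.
Concatenated (17 bytes): E9 85 9F F3 BD A4 AB E1 9A B2 F2 BE 9F BC E4 93 A6.

E9 85 9F F3 BD A4 AB E1 9A B2 F2 BE 9F BC E4 93 A6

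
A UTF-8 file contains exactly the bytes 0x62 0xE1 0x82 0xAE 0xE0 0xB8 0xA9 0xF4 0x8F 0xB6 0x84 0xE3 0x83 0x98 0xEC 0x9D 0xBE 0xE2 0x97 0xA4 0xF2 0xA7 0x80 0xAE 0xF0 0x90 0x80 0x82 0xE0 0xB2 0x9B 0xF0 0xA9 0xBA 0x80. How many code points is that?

11

Byte at offset 0: 0x62 = 01100010 → 1-byte char (#1). Advance 1.
Byte at offset 1: 0xE1 = 11100001 → 3-byte char (#2). Advance 3.
Byte at offset 4: 0xE0 = 11100000 → 3-byte char (#3). Advance 3.
Byte at offset 7: 0xF4 = 11110100 → 4-byte char (#4). Advance 4.
Byte at offset 11: 0xE3 = 11100011 → 3-byte char (#5). Advance 3.
Byte at offset 14: 0xEC = 11101100 → 3-byte char (#6). Advance 3.
Byte at offset 17: 0xE2 = 11100010 → 3-byte char (#7). Advance 3.
Byte at offset 20: 0xF2 = 11110010 → 4-byte char (#8). Advance 4.
Byte at offset 24: 0xF0 = 11110000 → 4-byte char (#9). Advance 4.
Byte at offset 28: 0xE0 = 11100000 → 3-byte char (#10). Advance 3.
Byte at offset 31: 0xF0 = 11110000 → 4-byte char (#11). Advance 4.
Reached end at offset 35 after 11 code points.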